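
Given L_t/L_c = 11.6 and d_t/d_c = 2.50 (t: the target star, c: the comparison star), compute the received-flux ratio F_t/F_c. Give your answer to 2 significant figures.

F = L/(4πd²), so F_t/F_c = (L_t/L_c) / (d_t/d_c)²
= 11.6 / (2.50)² = 11.6 / 6.250 = 1.856.

1.9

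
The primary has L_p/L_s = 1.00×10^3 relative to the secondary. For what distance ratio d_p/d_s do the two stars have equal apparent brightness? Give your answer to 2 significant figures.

32

Equal flux requires L_p/d_p² = L_s/d_s², so d_p/d_s = √(L_p/L_s)
= √(1.00×10^3) = 31.62.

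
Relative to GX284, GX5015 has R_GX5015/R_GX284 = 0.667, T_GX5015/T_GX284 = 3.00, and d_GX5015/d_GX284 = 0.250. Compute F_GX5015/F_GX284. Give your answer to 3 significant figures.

L_GX5015/L_GX284 = (R_GX5015/R_GX284)²(T_GX5015/T_GX284)⁴ = (0.667)² × (3.00)⁴ = 36.04.
F_GX5015/F_GX284 = (L_GX5015/L_GX284)/(d_GX5015/d_GX284)² = 36.04 / (0.250)² = 576.6.

577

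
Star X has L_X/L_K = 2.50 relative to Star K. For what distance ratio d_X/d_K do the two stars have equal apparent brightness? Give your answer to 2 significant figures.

1.6

Equal flux requires L_X/d_X² = L_K/d_K², so d_X/d_K = √(L_X/L_K)
= √(2.50) = 1.581.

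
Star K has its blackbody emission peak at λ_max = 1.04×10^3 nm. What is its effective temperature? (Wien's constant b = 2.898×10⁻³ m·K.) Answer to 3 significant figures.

2.79×10^3 K

T = b/λ_max = 2.898×10⁻³ / (1.04×10^3×10⁻⁹) = 2787 K.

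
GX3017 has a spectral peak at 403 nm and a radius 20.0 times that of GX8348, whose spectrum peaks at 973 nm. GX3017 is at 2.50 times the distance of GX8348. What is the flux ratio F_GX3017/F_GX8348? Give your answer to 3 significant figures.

Wien's law: T_GX3017/T_GX8348 = λ_GX8348/λ_GX3017 = 973/403 = 2.414.
L_GX3017/L_GX8348 = (R_GX3017/R_GX8348)²(T_GX3017/T_GX8348)⁴ = (20.0)²(2.414)⁴ = 1.359×10^4.
F_GX3017/F_GX8348 = (L_GX3017/L_GX8348)/(d_GX3017/d_GX8348)² = 1.359×10^4/(2.50)² = 2175.

2.17×10^3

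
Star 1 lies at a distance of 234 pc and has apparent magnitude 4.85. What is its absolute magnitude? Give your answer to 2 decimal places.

M = m − 5 log₁₀(d/10 pc) = 4.85 − 5 log₁₀(234/10)
  = 4.85 − 5 × 1.369 = 4.85 − 6.85 = -2.00.

-2.00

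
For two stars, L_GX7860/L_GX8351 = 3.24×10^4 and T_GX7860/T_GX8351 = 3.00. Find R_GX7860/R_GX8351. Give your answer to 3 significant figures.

20.0

L ∝ R²T⁴ gives R ∝ √L / T², so
R_GX7860/R_GX8351 = √(3.24×10^4) / (3.00)² = 180.0 / 9.000 = 20.00.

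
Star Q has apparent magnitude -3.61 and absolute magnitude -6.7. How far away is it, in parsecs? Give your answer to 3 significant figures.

m − M = 5 log₁₀(d/10 pc)
-3.61 − (-6.7) = 3.09 = 5 log₁₀(d/10)
d = 10 × 10^(3.09/5) = 10 × 10^0.618 = 41.50 pc.

41.5 pc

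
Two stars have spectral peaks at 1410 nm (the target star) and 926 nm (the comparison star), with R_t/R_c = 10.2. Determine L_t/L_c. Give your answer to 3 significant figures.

Wien's law gives T ∝ 1/λ_max, so T_t/T_c = λ_c/λ_t = 926/1410 = 0.6567.
Then L ∝ R²T⁴ gives L_t/L_c = (10.2)² × (0.6567)⁴ = 104.0 × 0.1860 = 19.35.

19.4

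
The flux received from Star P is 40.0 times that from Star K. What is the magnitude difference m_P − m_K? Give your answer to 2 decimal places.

m_P − m_K = −2.5 log₁₀(F_P/F_K) = −2.5 log₁₀(40.0) = −2.5 × (1.602) = -4.005.

-4.01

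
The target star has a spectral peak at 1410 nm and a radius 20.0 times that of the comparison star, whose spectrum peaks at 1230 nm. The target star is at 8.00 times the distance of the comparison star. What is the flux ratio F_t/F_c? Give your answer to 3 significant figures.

3.62

Wien's law: T_t/T_c = λ_c/λ_t = 1230/1410 = 0.8723.
L_t/L_c = (R_t/R_c)²(T_t/T_c)⁴ = (20.0)²(0.8723)⁴ = 231.6.
F_t/F_c = (L_t/L_c)/(d_t/d_c)² = 231.6/(8.00)² = 3.619.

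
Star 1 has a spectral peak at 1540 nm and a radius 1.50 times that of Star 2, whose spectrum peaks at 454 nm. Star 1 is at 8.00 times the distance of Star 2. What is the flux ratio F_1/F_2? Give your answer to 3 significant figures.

Wien's law: T_1/T_2 = λ_2/λ_1 = 454/1540 = 0.2948.
L_1/L_2 = (R_1/R_2)²(T_1/T_2)⁴ = (1.50)²(0.2948)⁴ = 0.01700.
F_1/F_2 = (L_1/L_2)/(d_1/d_2)² = 0.01700/(8.00)² = 2.655×10^-4.

2.66×10^-4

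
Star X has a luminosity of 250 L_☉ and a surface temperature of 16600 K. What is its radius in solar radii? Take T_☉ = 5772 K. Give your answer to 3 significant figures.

R/R_☉ = √(L/L_☉) / (T/T_☉)² = √(250) / (2.876)²
       = 15.81 / 8.271 = 1.912.

1.91 solar radii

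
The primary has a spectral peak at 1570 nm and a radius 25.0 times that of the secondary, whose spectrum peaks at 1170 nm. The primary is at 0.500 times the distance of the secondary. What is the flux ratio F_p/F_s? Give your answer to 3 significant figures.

Wien's law: T_p/T_s = λ_s/λ_p = 1170/1570 = 0.7452.
L_p/L_s = (R_p/R_s)²(T_p/T_s)⁴ = (25.0)²(0.7452)⁴ = 192.8.
F_p/F_s = (L_p/L_s)/(d_p/d_s)² = 192.8/(0.500)² = 771.1.

771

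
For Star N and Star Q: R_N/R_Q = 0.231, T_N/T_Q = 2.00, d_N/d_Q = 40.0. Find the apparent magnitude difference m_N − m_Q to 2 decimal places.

L_N/L_Q = (0.231)²(2.00)⁴ = 0.8538.
F_N/F_Q = (L_N/L_Q)/(d_N/d_Q)² = 0.8538/1600 = 5.336×10^-4.
m_N − m_Q = −2.5 log₁₀(5.336×10^-4) = 8.18.

8.18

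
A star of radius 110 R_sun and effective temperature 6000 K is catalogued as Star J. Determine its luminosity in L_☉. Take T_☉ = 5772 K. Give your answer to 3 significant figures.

L/L_☉ = (R/R_☉)² (T/T_☉)⁴ = (110)² × (6000/5772)⁴
       = 1.210×10^4 × (1.040)⁴ = 1.210×10^4 × 1.168 = 1.413×10^4.

1.41×10^4 L_☉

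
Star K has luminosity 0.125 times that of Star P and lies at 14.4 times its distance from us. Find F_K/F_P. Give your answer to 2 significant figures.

6.0×10^-4

F = L/(4πd²), so F_K/F_P = (L_K/L_P) / (d_K/d_P)²
= 0.125 / (14.4)² = 0.125 / 207.4 = 6.028×10^-4.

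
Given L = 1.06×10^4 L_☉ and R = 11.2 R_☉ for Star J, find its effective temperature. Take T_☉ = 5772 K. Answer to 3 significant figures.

T/T_☉ = (L/L_☉)^(1/4) / (R/R_☉)^(1/2)
T = 5772 × (1.06×10^4)^(1/4) / √(11.2) = 5772 × 10.15 / 3.347 = 1.750×10^4 K.

1.75×10^4 K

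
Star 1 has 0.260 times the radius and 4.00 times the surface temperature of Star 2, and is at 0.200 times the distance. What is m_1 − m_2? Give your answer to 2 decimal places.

L_1/L_2 = (0.260)²(4.00)⁴ = 17.31.
F_1/F_2 = (L_1/L_2)/(d_1/d_2)² = 17.31/0.04000 = 432.6.
m_1 − m_2 = −2.5 log₁₀(432.6) = -6.59.

-6.59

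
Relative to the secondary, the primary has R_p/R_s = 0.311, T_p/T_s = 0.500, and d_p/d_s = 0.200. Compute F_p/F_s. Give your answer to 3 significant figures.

L_p/L_s = (R_p/R_s)²(T_p/T_s)⁴ = (0.311)² × (0.500)⁴ = 0.006045.
F_p/F_s = (L_p/L_s)/(d_p/d_s)² = 0.006045 / (0.200)² = 0.1511.

0.151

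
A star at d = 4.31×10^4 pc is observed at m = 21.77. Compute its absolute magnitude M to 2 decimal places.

M = m − 5 log₁₀(d/10 pc) = 21.77 − 5 log₁₀(4.31×10^4/10)
  = 21.77 − 5 × 3.634 = 21.77 − 18.17 = 3.60.

3.60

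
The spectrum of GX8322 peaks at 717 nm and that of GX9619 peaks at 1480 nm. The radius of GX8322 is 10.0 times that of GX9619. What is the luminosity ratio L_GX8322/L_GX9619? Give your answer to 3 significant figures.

Wien's law gives T ∝ 1/λ_max, so T_GX8322/T_GX9619 = λ_GX9619/λ_GX8322 = 1480/717 = 2.064.
Then L ∝ R²T⁴ gives L_GX8322/L_GX9619 = (10.0)² × (2.064)⁴ = 100.0 × 18.15 = 1815.

1.82×10^3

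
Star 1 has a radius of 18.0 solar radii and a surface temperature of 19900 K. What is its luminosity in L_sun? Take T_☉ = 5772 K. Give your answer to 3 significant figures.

4.58×10^4 L_sun

L/L_☉ = (R/R_☉)² (T/T_☉)⁴ = (18.0)² × (19900/5772)⁴
       = 324.0 × (3.448)⁴ = 324.0 × 141.3 = 4.578×10^4.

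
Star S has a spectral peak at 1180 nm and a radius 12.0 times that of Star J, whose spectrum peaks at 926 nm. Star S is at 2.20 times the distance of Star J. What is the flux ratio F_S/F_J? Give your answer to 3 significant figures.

11.3

Wien's law: T_S/T_J = λ_J/λ_S = 926/1180 = 0.7847.
L_S/L_J = (R_S/R_J)²(T_S/T_J)⁴ = (12.0)²(0.7847)⁴ = 54.61.
F_S/F_J = (L_S/L_J)/(d_S/d_J)² = 54.61/(2.20)² = 11.28.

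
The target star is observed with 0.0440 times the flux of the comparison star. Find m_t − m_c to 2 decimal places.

3.39

m_t − m_c = −2.5 log₁₀(F_t/F_c) = −2.5 log₁₀(0.0440) = −2.5 × (-1.357) = 3.391.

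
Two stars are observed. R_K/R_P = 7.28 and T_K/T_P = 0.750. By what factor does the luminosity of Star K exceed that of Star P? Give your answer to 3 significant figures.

16.8

From the Stefan–Boltzmann law, L ∝ R²T⁴, so
L_K/L_P = (R_K/R_P)² (T_K/T_P)⁴ = (7.28)² × (0.750)⁴ = 53.00 × 0.3164 = 16.77.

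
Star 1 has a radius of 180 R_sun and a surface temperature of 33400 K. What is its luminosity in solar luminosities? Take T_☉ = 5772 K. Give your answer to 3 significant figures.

L/L_☉ = (R/R_☉)² (T/T_☉)⁴ = (180)² × (33400/5772)⁴
       = 3.240×10^4 × (5.787)⁴ = 3.240×10^4 × 1121 = 3.633×10^7.

3.63×10^7 solar luminosities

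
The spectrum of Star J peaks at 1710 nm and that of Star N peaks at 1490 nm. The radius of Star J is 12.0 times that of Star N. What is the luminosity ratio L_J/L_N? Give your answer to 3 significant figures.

83.0

Wien's law gives T ∝ 1/λ_max, so T_J/T_N = λ_N/λ_J = 1490/1710 = 0.8713.
Then L ∝ R²T⁴ gives L_J/L_N = (12.0)² × (0.8713)⁴ = 144.0 × 0.5764 = 83.01.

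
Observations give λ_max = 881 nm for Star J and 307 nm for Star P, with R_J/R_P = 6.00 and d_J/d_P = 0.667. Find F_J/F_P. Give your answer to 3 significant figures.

1.19

Wien's law: T_J/T_P = λ_P/λ_J = 307/881 = 0.3485.
L_J/L_P = (R_J/R_P)²(T_J/T_P)⁴ = (6.00)²(0.3485)⁴ = 0.5308.
F_J/F_P = (L_J/L_P)/(d_J/d_P)² = 0.5308/(0.667)² = 1.193.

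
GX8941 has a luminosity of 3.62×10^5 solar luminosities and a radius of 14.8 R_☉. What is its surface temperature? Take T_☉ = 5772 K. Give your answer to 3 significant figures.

3.68×10^4 K

T/T_☉ = (L/L_☉)^(1/4) / (R/R_☉)^(1/2)
T = 5772 × (3.62×10^5)^(1/4) / √(14.8) = 5772 × 24.53 / 3.847 = 3.680×10^4 K.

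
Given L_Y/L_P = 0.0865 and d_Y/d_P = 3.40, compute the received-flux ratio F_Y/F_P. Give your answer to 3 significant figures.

0.00748

F = L/(4πd²), so F_Y/F_P = (L_Y/L_P) / (d_Y/d_P)²
= 0.0865 / (3.40)² = 0.0865 / 11.56 = 0.007483.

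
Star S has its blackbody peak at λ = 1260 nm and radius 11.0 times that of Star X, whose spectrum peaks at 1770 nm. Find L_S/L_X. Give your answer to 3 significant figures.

471

Wien's law gives T ∝ 1/λ_max, so T_S/T_X = λ_X/λ_S = 1770/1260 = 1.405.
Then L ∝ R²T⁴ gives L_S/L_X = (11.0)² × (1.405)⁴ = 121.0 × 3.894 = 471.2.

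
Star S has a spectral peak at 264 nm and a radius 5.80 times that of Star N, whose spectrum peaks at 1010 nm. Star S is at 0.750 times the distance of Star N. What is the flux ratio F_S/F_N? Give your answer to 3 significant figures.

1.28×10^4

Wien's law: T_S/T_N = λ_N/λ_S = 1010/264 = 3.826.
L_S/L_N = (R_S/R_N)²(T_S/T_N)⁴ = (5.80)²(3.826)⁴ = 7207.
F_S/F_N = (L_S/L_N)/(d_S/d_N)² = 7207/(0.750)² = 1.281×10^4.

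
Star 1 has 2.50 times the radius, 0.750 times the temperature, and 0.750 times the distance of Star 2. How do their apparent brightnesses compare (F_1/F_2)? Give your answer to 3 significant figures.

L_1/L_2 = (R_1/R_2)²(T_1/T_2)⁴ = (2.50)² × (0.750)⁴ = 1.978.
F_1/F_2 = (L_1/L_2)/(d_1/d_2)² = 1.978 / (0.750)² = 3.516.

3.52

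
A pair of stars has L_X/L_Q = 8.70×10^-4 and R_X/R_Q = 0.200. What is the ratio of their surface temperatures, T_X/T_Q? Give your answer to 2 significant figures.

0.38

L ∝ R²T⁴ gives T ∝ (L/R²)^(1/4), so
T_X/T_Q = (8.70×10^-4 / 0.200²)^(1/4) = (0.02175)^(1/4) = 0.3840.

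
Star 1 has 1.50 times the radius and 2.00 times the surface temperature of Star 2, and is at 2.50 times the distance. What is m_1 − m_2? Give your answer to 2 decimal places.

-1.90

L_1/L_2 = (1.50)²(2.00)⁴ = 36.00.
F_1/F_2 = (L_1/L_2)/(d_1/d_2)² = 36.00/6.250 = 5.760.
m_1 − m_2 = −2.5 log₁₀(5.760) = -1.90.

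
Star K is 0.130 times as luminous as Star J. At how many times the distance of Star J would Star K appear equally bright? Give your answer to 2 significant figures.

Equal flux requires L_K/d_K² = L_J/d_J², so d_K/d_J = √(L_K/L_J)
= √(0.130) = 0.3606.

0.36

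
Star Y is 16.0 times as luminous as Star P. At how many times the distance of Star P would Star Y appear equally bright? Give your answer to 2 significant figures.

4.0

Equal flux requires L_Y/d_Y² = L_P/d_P², so d_Y/d_P = √(L_Y/L_P)
= √(16.0) = 4.000.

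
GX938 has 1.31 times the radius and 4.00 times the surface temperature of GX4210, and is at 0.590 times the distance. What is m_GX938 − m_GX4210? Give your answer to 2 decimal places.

L_GX938/L_GX4210 = (1.31)²(4.00)⁴ = 439.3.
F_GX938/F_GX4210 = (L_GX938/L_GX4210)/(d_GX938/d_GX4210)² = 439.3/0.3481 = 1262.
m_GX938 − m_GX4210 = −2.5 log₁₀(1262) = -7.75.

-7.75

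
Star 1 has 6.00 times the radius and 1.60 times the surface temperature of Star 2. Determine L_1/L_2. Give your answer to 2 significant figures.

2.4×10^2

From the Stefan–Boltzmann law, L ∝ R²T⁴, so
L_1/L_2 = (R_1/R_2)² (T_1/T_2)⁴ = (6.00)² × (1.60)⁴ = 36.00 × 6.554 = 235.9.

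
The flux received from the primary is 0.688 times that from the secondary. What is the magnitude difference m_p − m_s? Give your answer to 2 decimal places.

m_p − m_s = −2.5 log₁₀(F_p/F_s) = −2.5 log₁₀(0.688) = −2.5 × (-0.162) = 0.406.

0.41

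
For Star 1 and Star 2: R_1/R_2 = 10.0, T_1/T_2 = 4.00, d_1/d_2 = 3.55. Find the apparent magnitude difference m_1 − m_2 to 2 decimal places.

L_1/L_2 = (10.0)²(4.00)⁴ = 2.560×10^4.
F_1/F_2 = (L_1/L_2)/(d_1/d_2)² = 2.560×10^4/12.60 = 2031.
m_1 − m_2 = −2.5 log₁₀(2031) = -8.27.

-8.27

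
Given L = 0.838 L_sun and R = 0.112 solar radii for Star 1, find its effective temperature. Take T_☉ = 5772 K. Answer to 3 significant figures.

T/T_☉ = (L/L_☉)^(1/4) / (R/R_☉)^(1/2)
T = 5772 × (0.838)^(1/4) / √(0.112) = 5772 × 0.9568 / 0.3347 = 1.650×10^4 K.

1.65×10^4 K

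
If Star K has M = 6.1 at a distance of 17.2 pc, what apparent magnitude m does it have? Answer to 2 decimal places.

m = M + 5 log₁₀(d/10 pc) = 6.1 + 5 log₁₀(17.2/10)
  = 6.1 + 5 × 0.236 = 6.1 + 1.18 = 7.28.

7.28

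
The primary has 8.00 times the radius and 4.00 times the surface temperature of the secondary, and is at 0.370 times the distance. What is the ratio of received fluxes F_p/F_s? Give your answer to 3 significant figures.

1.20×10^5

L_p/L_s = (R_p/R_s)²(T_p/T_s)⁴ = (8.00)² × (4.00)⁴ = 1.638×10^4.
F_p/F_s = (L_p/L_s)/(d_p/d_s)² = 1.638×10^4 / (0.370)² = 1.197×10^5.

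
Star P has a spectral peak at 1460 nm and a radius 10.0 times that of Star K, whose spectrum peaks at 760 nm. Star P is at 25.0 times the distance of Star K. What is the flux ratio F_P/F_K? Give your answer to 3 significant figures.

Wien's law: T_P/T_K = λ_K/λ_P = 760/1460 = 0.5205.
L_P/L_K = (R_P/R_K)²(T_P/T_K)⁴ = (10.0)²(0.5205)⁴ = 7.342.
F_P/F_K = (L_P/L_K)/(d_P/d_K)² = 7.342/(25.0)² = 0.01175.

0.0117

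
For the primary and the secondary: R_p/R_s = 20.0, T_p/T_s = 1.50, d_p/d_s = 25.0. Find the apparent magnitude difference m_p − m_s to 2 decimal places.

-1.28

L_p/L_s = (20.0)²(1.50)⁴ = 2025.
F_p/F_s = (L_p/L_s)/(d_p/d_s)² = 2025/625.0 = 3.240.
m_p − m_s = −2.5 log₁₀(3.240) = -1.28.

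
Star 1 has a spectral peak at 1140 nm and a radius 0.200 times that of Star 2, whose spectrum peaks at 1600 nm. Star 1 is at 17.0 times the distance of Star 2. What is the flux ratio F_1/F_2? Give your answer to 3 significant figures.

5.37×10^-4

Wien's law: T_1/T_2 = λ_2/λ_1 = 1600/1140 = 1.404.
L_1/L_2 = (R_1/R_2)²(T_1/T_2)⁴ = (0.200)²(1.404)⁴ = 0.1552.
F_1/F_2 = (L_1/L_2)/(d_1/d_2)² = 0.1552/(17.0)² = 5.371×10^-4.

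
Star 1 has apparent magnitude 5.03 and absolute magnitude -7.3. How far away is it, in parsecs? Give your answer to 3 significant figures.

m − M = 5 log₁₀(d/10 pc)
5.03 − (-7.3) = 12.33 = 5 log₁₀(d/10)
d = 10 × 10^(12.33/5) = 10 × 10^2.466 = 2924 pc.

2.92×10^3 pc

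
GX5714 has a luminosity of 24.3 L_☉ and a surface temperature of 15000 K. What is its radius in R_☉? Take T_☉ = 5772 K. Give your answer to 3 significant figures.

R/R_☉ = √(L/L_☉) / (T/T_☉)² = √(24.3) / (2.599)²
       = 4.930 / 6.754 = 0.7299.

0.730 R_☉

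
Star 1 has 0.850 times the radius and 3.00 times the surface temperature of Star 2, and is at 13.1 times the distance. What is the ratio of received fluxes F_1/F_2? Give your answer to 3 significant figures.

L_1/L_2 = (R_1/R_2)²(T_1/T_2)⁴ = (0.850)² × (3.00)⁴ = 58.52.
F_1/F_2 = (L_1/L_2)/(d_1/d_2)² = 58.52 / (13.1)² = 0.3410.

0.341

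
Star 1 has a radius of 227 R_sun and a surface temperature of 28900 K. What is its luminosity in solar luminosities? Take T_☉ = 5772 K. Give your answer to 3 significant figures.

L/L_☉ = (R/R_☉)² (T/T_☉)⁴ = (227)² × (28900/5772)⁴
       = 5.153×10^4 × (5.007)⁴ = 5.153×10^4 × 628.5 = 3.238×10^7.

3.24×10^7 solar luminosities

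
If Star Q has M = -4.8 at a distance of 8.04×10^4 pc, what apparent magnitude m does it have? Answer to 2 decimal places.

m = M + 5 log₁₀(d/10 pc) = -4.8 + 5 log₁₀(8.04×10^4/10)
  = -4.8 + 5 × 3.905 = -4.8 + 19.53 = 14.73.

14.73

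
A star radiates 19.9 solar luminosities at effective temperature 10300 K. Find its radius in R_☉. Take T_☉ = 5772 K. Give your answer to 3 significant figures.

1.40 R_☉

R/R_☉ = √(L/L_☉) / (T/T_☉)² = √(19.9) / (1.784)²
       = 4.461 / 3.184 = 1.401.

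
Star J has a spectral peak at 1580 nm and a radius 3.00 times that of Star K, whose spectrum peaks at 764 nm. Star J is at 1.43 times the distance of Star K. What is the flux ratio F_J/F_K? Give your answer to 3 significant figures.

0.241

Wien's law: T_J/T_K = λ_K/λ_J = 764/1580 = 0.4835.
L_J/L_K = (R_J/R_K)²(T_J/T_K)⁴ = (3.00)²(0.4835)⁴ = 0.4920.
F_J/F_K = (L_J/L_K)/(d_J/d_K)² = 0.4920/(1.43)² = 0.2406.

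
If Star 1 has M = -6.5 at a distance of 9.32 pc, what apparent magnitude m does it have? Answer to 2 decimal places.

-6.65

m = M + 5 log₁₀(d/10 pc) = -6.5 + 5 log₁₀(9.32/10)
  = -6.5 + 5 × -0.031 = -6.5 + -0.15 = -6.65.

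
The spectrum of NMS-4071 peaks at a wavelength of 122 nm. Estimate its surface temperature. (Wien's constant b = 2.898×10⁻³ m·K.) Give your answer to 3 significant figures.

2.38×10^4 K

T = b/λ_max = 2.898×10⁻³ / (122×10⁻⁹) = 2.375×10^4 K.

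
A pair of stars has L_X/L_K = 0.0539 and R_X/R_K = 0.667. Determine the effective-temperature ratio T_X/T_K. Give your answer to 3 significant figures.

0.590

L ∝ R²T⁴ gives T ∝ (L/R²)^(1/4), so
T_X/T_K = (0.0539 / 0.667²)^(1/4) = (0.1212)^(1/4) = 0.5900.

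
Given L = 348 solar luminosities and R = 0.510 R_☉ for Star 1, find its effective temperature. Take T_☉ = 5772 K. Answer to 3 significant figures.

T/T_☉ = (L/L_☉)^(1/4) / (R/R_☉)^(1/2)
T = 5772 × (348)^(1/4) / √(0.510) = 5772 × 4.319 / 0.7141 = 3.491×10^4 K.

3.49×10^4 K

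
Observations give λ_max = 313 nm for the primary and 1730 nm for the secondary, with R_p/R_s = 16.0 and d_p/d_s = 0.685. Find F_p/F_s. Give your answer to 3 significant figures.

Wien's law: T_p/T_s = λ_s/λ_p = 1730/313 = 5.527.
L_p/L_s = (R_p/R_s)²(T_p/T_s)⁴ = (16.0)²(5.527)⁴ = 2.389×10^5.
F_p/F_s = (L_p/L_s)/(d_p/d_s)² = 2.389×10^5/(0.685)² = 5.092×10^5.

5.09×10^5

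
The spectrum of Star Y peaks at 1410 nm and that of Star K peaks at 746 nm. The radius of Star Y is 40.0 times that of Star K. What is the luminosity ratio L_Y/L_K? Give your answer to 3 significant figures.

125

Wien's law gives T ∝ 1/λ_max, so T_Y/T_K = λ_K/λ_Y = 746/1410 = 0.5291.
Then L ∝ R²T⁴ gives L_Y/L_K = (40.0)² × (0.5291)⁴ = 1600 × 0.07836 = 125.4.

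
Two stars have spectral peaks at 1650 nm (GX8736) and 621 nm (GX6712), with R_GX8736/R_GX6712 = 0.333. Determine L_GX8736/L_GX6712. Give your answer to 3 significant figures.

Wien's law gives T ∝ 1/λ_max, so T_GX8736/T_GX6712 = λ_GX6712/λ_GX8736 = 621/1650 = 0.3764.
Then L ∝ R²T⁴ gives L_GX8736/L_GX6712 = (0.333)² × (0.3764)⁴ = 0.1109 × 0.02006 = 0.002225.

0.00222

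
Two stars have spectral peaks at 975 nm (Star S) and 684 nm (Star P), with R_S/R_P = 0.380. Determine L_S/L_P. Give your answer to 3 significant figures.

0.0350

Wien's law gives T ∝ 1/λ_max, so T_S/T_P = λ_P/λ_S = 684/975 = 0.7015.
Then L ∝ R²T⁴ gives L_S/L_P = (0.380)² × (0.7015)⁴ = 0.1444 × 0.2422 = 0.03498.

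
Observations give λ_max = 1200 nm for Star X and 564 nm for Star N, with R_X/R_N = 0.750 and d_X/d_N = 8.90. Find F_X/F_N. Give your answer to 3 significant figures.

Wien's law: T_X/T_N = λ_N/λ_X = 564/1200 = 0.4700.
L_X/L_N = (R_X/R_N)²(T_X/T_N)⁴ = (0.750)²(0.4700)⁴ = 0.02745.
F_X/F_N = (L_X/L_N)/(d_X/d_N)² = 0.02745/(8.90)² = 3.465×10^-4.

3.47×10^-4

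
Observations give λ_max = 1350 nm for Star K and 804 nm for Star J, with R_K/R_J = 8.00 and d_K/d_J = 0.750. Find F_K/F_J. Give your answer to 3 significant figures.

14.3

Wien's law: T_K/T_J = λ_J/λ_K = 804/1350 = 0.5956.
L_K/L_J = (R_K/R_J)²(T_K/T_J)⁴ = (8.00)²(0.5956)⁴ = 8.051.
F_K/F_J = (L_K/L_J)/(d_K/d_J)² = 8.051/(0.750)² = 14.31.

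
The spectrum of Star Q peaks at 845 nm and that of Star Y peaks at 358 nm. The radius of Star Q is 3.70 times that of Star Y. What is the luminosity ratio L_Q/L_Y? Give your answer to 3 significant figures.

Wien's law gives T ∝ 1/λ_max, so T_Q/T_Y = λ_Y/λ_Q = 358/845 = 0.4237.
Then L ∝ R²T⁴ gives L_Q/L_Y = (3.70)² × (0.4237)⁴ = 13.69 × 0.03222 = 0.4411.

0.441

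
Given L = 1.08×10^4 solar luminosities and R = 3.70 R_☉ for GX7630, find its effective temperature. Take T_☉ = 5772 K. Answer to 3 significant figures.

3.06×10^4 K

T/T_☉ = (L/L_☉)^(1/4) / (R/R_☉)^(1/2)
T = 5772 × (1.08×10^4)^(1/4) / √(3.70) = 5772 × 10.19 / 1.924 = 3.059×10^4 K.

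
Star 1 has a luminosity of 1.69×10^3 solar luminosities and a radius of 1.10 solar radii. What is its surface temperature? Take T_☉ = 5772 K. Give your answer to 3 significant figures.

3.53×10^4 K

T/T_☉ = (L/L_☉)^(1/4) / (R/R_☉)^(1/2)
T = 5772 × (1.69×10^3)^(1/4) / √(1.10) = 5772 × 6.412 / 1.049 = 3.529×10^4 K.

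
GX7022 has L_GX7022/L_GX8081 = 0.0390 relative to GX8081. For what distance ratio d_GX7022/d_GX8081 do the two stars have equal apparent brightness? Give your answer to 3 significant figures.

Equal flux requires L_GX7022/d_GX7022² = L_GX8081/d_GX8081², so d_GX7022/d_GX8081 = √(L_GX7022/L_GX8081)
= √(0.0390) = 0.1975.

0.197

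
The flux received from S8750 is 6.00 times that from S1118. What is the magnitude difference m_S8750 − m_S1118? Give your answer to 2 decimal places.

m_S8750 − m_S1118 = −2.5 log₁₀(F_S8750/F_S1118) = −2.5 log₁₀(6.00) = −2.5 × (0.778) = -1.945.

-1.95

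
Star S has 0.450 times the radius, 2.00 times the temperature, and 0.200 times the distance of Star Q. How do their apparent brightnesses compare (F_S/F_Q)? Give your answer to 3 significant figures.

L_S/L_Q = (R_S/R_Q)²(T_S/T_Q)⁴ = (0.450)² × (2.00)⁴ = 3.240.
F_S/F_Q = (L_S/L_Q)/(d_S/d_Q)² = 3.240 / (0.200)² = 81.00.

81.0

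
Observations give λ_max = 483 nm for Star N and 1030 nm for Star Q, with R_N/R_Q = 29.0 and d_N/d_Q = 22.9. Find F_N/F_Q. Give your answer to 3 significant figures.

33.2

Wien's law: T_N/T_Q = λ_Q/λ_N = 1030/483 = 2.133.
L_N/L_Q = (R_N/R_Q)²(T_N/T_Q)⁴ = (29.0)²(2.133)⁴ = 1.739×10^4.
F_N/F_Q = (L_N/L_Q)/(d_N/d_Q)² = 1.739×10^4/(22.9)² = 33.17.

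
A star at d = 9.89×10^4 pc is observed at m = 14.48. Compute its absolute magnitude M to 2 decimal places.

M = m − 5 log₁₀(d/10 pc) = 14.48 − 5 log₁₀(9.89×10^4/10)
  = 14.48 − 5 × 3.995 = 14.48 − 19.98 = -5.50.

-5.50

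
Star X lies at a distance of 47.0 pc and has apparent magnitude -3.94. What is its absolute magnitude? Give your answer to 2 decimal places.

M = m − 5 log₁₀(d/10 pc) = -3.94 − 5 log₁₀(47.0/10)
  = -3.94 − 5 × 0.672 = -3.94 − 3.36 = -7.30.

-7.30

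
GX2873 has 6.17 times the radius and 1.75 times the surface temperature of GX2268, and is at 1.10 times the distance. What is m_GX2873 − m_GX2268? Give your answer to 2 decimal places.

L_GX2873/L_GX2268 = (6.17)²(1.75)⁴ = 357.0.
F_GX2873/F_GX2268 = (L_GX2873/L_GX2268)/(d_GX2873/d_GX2268)² = 357.0/1.210 = 295.1.
m_GX2873 − m_GX2268 = −2.5 log₁₀(295.1) = -6.17.

-6.17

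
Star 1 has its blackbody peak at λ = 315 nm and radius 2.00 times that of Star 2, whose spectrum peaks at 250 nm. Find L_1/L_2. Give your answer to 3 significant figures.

1.59

Wien's law gives T ∝ 1/λ_max, so T_1/T_2 = λ_2/λ_1 = 250/315 = 0.7937.
Then L ∝ R²T⁴ gives L_1/L_2 = (2.00)² × (0.7937)⁴ = 4.000 × 0.3968 = 1.587.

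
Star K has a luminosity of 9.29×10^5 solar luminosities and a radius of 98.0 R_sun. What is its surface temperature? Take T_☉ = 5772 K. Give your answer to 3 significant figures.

1.81×10^4 K

T/T_☉ = (L/L_☉)^(1/4) / (R/R_☉)^(1/2)
T = 5772 × (9.29×10^5)^(1/4) / √(98.0) = 5772 × 31.05 / 9.899 = 1.810×10^4 K.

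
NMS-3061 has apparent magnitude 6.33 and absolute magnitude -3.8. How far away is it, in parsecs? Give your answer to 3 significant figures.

m − M = 5 log₁₀(d/10 pc)
6.33 − (-3.8) = 10.13 = 5 log₁₀(d/10)
d = 10 × 10^(10.13/5) = 10 × 10^2.026 = 1062 pc.

1.06×10^3 pc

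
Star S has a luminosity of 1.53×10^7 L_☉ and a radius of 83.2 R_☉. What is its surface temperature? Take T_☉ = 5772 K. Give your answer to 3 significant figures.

T/T_☉ = (L/L_☉)^(1/4) / (R/R_☉)^(1/2)
T = 5772 × (1.53×10^7)^(1/4) / √(83.2) = 5772 × 62.54 / 9.121 = 3.958×10^4 K.

3.96×10^4 K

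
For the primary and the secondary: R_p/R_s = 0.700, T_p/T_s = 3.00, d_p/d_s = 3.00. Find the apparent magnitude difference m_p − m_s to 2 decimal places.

-1.61

L_p/L_s = (0.700)²(3.00)⁴ = 39.69.
F_p/F_s = (L_p/L_s)/(d_p/d_s)² = 39.69/9.000 = 4.410.
m_p − m_s = −2.5 log₁₀(4.410) = -1.61.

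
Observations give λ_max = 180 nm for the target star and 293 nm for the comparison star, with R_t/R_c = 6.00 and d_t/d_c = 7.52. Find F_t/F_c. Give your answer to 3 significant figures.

4.47

Wien's law: T_t/T_c = λ_c/λ_t = 293/180 = 1.628.
L_t/L_c = (R_t/R_c)²(T_t/T_c)⁴ = (6.00)²(1.628)⁴ = 252.7.
F_t/F_c = (L_t/L_c)/(d_t/d_c)² = 252.7/(7.52)² = 4.469.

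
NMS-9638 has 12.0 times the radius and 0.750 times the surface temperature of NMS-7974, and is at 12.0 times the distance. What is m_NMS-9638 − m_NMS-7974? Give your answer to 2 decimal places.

1.25

L_NMS-9638/L_NMS-7974 = (12.0)²(0.750)⁴ = 45.56.
F_NMS-9638/F_NMS-7974 = (L_NMS-9638/L_NMS-7974)/(d_NMS-9638/d_NMS-7974)² = 45.56/144.0 = 0.3164.
m_NMS-9638 − m_NMS-7974 = −2.5 log₁₀(0.3164) = 1.25.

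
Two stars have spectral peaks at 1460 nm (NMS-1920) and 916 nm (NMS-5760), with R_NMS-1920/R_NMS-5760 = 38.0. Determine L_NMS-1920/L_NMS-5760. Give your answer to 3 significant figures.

224

Wien's law gives T ∝ 1/λ_max, so T_NMS-1920/T_NMS-5760 = λ_NMS-5760/λ_NMS-1920 = 916/1460 = 0.6274.
Then L ∝ R²T⁴ gives L_NMS-1920/L_NMS-5760 = (38.0)² × (0.6274)⁴ = 1444 × 0.1549 = 223.7.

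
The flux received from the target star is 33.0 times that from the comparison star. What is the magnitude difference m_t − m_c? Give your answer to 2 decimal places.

-3.80

m_t − m_c = −2.5 log₁₀(F_t/F_c) = −2.5 log₁₀(33.0) = −2.5 × (1.519) = -3.796.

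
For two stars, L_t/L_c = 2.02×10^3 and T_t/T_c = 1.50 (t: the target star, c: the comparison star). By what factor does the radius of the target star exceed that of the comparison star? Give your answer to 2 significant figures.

20

L ∝ R²T⁴ gives R ∝ √L / T², so
R_t/R_c = √(2.02×10^3) / (1.50)² = 44.94 / 2.250 = 19.98.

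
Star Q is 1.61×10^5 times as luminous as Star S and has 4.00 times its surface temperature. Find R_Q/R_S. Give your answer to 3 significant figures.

25.1

L ∝ R²T⁴ gives R ∝ √L / T², so
R_Q/R_S = √(1.61×10^5) / (4.00)² = 401.2 / 16.00 = 25.08.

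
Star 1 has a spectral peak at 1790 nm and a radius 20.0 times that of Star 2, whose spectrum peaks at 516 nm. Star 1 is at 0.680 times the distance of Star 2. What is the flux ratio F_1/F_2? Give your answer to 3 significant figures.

Wien's law: T_1/T_2 = λ_2/λ_1 = 516/1790 = 0.2883.
L_1/L_2 = (R_1/R_2)²(T_1/T_2)⁴ = (20.0)²(0.2883)⁴ = 2.762.
F_1/F_2 = (L_1/L_2)/(d_1/d_2)² = 2.762/(0.680)² = 5.973.

5.97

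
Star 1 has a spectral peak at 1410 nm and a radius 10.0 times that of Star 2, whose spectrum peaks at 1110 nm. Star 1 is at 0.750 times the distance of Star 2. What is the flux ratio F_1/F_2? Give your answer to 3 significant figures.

Wien's law: T_1/T_2 = λ_2/λ_1 = 1110/1410 = 0.7872.
L_1/L_2 = (R_1/R_2)²(T_1/T_2)⁴ = (10.0)²(0.7872)⁴ = 38.41.
F_1/F_2 = (L_1/L_2)/(d_1/d_2)² = 38.41/(0.750)² = 68.28.

68.3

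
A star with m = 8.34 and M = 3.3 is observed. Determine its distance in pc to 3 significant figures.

m − M = 5 log₁₀(d/10 pc)
8.34 − (3.3) = 5.04 = 5 log₁₀(d/10)
d = 10 × 10^(5.04/5) = 10 × 10^1.008 = 101.9 pc.

102 pc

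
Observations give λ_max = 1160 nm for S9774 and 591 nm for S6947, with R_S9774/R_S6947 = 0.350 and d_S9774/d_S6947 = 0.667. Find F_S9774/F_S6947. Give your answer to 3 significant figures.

Wien's law: T_S9774/T_S6947 = λ_S6947/λ_S9774 = 591/1160 = 0.5095.
L_S9774/L_S6947 = (R_S9774/R_S6947)²(T_S9774/T_S6947)⁴ = (0.350)²(0.5095)⁴ = 0.008254.
F_S9774/F_S6947 = (L_S9774/L_S6947)/(d_S9774/d_S6947)² = 0.008254/(0.667)² = 0.01855.

0.0186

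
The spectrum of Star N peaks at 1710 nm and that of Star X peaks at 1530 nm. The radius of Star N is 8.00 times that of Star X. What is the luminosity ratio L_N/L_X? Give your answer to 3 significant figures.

Wien's law gives T ∝ 1/λ_max, so T_N/T_X = λ_X/λ_N = 1530/1710 = 0.8947.
Then L ∝ R²T⁴ gives L_N/L_X = (8.00)² × (0.8947)⁴ = 64.00 × 0.6409 = 41.02.

41.0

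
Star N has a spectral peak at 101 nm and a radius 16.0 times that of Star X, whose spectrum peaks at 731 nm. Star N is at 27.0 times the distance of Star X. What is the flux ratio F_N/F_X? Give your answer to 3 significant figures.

964

Wien's law: T_N/T_X = λ_X/λ_N = 731/101 = 7.238.
L_N/L_X = (R_N/R_X)²(T_N/T_X)⁴ = (16.0)²(7.238)⁴ = 7.025×10^5.
F_N/F_X = (L_N/L_X)/(d_N/d_X)² = 7.025×10^5/(27.0)² = 963.6.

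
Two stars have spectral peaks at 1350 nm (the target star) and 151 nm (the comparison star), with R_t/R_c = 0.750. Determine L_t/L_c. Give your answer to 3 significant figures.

Wien's law gives T ∝ 1/λ_max, so T_t/T_c = λ_c/λ_t = 151/1350 = 0.1119.
Then L ∝ R²T⁴ gives L_t/L_c = (0.750)² × (0.1119)⁴ = 0.5625 × 1.565×10^-4 = 8.804×10^-5.

8.80×10^-5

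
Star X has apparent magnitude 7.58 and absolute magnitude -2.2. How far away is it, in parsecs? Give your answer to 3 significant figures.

m − M = 5 log₁₀(d/10 pc)
7.58 − (-2.2) = 9.78 = 5 log₁₀(d/10)
d = 10 × 10^(9.78/5) = 10 × 10^1.956 = 903.6 pc.

904 pc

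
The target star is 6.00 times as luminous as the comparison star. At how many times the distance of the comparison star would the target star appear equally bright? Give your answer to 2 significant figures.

Equal flux requires L_t/d_t² = L_c/d_c², so d_t/d_c = √(L_t/L_c)
= √(6.00) = 2.449.

2.4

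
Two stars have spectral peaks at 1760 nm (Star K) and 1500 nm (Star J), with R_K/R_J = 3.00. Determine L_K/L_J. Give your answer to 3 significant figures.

Wien's law gives T ∝ 1/λ_max, so T_K/T_J = λ_J/λ_K = 1500/1760 = 0.8523.
Then L ∝ R²T⁴ gives L_K/L_J = (3.00)² × (0.8523)⁴ = 9.000 × 0.5276 = 4.749.

4.75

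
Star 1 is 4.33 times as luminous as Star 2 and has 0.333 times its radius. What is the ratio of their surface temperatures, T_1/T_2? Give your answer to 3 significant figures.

2.50

L ∝ R²T⁴ gives T ∝ (L/R²)^(1/4), so
T_1/T_2 = (4.33 / 0.333²)^(1/4) = (39.05)^(1/4) = 2.500.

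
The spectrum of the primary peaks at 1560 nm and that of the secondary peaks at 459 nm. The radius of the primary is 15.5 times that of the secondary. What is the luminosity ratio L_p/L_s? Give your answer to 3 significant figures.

Wien's law gives T ∝ 1/λ_max, so T_p/T_s = λ_s/λ_p = 459/1560 = 0.2942.
Then L ∝ R²T⁴ gives L_p/L_s = (15.5)² × (0.2942)⁴ = 240.2 × 0.007495 = 1.801.

1.80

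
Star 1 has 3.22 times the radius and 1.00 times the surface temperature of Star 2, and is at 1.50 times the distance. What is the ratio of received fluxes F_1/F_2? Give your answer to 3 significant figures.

4.61

L_1/L_2 = (R_1/R_2)²(T_1/T_2)⁴ = (3.22)² × (1.00)⁴ = 10.37.
F_1/F_2 = (L_1/L_2)/(d_1/d_2)² = 10.37 / (1.50)² = 4.608.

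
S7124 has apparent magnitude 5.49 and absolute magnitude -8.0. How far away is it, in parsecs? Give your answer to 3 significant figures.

m − M = 5 log₁₀(d/10 pc)
5.49 − (-8.0) = 13.49 = 5 log₁₀(d/10)
d = 10 × 10^(13.49/5) = 10 × 10^2.698 = 4989 pc.

4.99×10^3 pc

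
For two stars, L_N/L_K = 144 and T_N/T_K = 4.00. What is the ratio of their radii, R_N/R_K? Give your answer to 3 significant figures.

L ∝ R²T⁴ gives R ∝ √L / T², so
R_N/R_K = √(144) / (4.00)² = 12.00 / 16.00 = 0.7500.

0.750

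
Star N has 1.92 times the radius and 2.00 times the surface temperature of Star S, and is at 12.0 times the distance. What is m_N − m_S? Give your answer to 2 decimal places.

L_N/L_S = (1.92)²(2.00)⁴ = 58.98.
F_N/F_S = (L_N/L_S)/(d_N/d_S)² = 58.98/144.0 = 0.4096.
m_N − m_S = −2.5 log₁₀(0.4096) = 0.97.

0.97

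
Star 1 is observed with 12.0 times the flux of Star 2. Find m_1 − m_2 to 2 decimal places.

m_1 − m_2 = −2.5 log₁₀(F_1/F_2) = −2.5 log₁₀(12.0) = −2.5 × (1.079) = -2.698.

-2.70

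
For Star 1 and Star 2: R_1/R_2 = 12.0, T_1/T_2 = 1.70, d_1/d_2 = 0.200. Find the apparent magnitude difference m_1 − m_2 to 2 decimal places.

L_1/L_2 = (12.0)²(1.70)⁴ = 1203.
F_1/F_2 = (L_1/L_2)/(d_1/d_2)² = 1203/0.04000 = 3.007×10^4.
m_1 − m_2 = −2.5 log₁₀(3.007×10^4) = -11.20.

-11.20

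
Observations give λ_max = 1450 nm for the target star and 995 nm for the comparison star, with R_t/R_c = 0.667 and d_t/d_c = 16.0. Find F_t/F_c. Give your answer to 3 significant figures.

3.85×10^-4

Wien's law: T_t/T_c = λ_c/λ_t = 995/1450 = 0.6862.
L_t/L_c = (R_t/R_c)²(T_t/T_c)⁴ = (0.667)²(0.6862)⁴ = 0.09864.
F_t/F_c = (L_t/L_c)/(d_t/d_c)² = 0.09864/(16.0)² = 3.853×10^-4.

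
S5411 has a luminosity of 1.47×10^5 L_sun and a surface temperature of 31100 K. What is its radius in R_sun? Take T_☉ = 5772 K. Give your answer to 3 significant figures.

R/R_☉ = √(L/L_☉) / (T/T_☉)² = √(1.47×10^5) / (5.388)²
       = 383.4 / 29.03 = 13.21.

13.2 R_sun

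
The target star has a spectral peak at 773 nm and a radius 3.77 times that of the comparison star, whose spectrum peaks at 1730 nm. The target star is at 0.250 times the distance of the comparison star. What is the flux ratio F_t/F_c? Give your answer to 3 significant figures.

Wien's law: T_t/T_c = λ_c/λ_t = 1730/773 = 2.238.
L_t/L_c = (R_t/R_c)²(T_t/T_c)⁴ = (3.77)²(2.238)⁴ = 356.6.
F_t/F_c = (L_t/L_c)/(d_t/d_c)² = 356.6/(0.250)² = 5705.

5.71×10^3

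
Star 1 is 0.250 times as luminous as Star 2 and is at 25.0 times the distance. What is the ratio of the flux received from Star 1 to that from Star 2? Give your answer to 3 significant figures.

4.00×10^-4

F = L/(4πd²), so F_1/F_2 = (L_1/L_2) / (d_1/d_2)²
= 0.250 / (25.0)² = 0.250 / 625.0 = 4.000×10^-4.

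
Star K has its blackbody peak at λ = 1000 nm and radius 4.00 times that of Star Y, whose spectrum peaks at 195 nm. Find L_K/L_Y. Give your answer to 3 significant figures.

0.0231

Wien's law gives T ∝ 1/λ_max, so T_K/T_Y = λ_Y/λ_K = 195/1000 = 0.1950.
Then L ∝ R²T⁴ gives L_K/L_Y = (4.00)² × (0.1950)⁴ = 16.00 × 0.001446 = 0.02313.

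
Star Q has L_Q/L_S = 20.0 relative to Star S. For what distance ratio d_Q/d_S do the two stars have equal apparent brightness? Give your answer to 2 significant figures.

4.5

Equal flux requires L_Q/d_Q² = L_S/d_S², so d_Q/d_S = √(L_Q/L_S)
= √(20.0) = 4.472.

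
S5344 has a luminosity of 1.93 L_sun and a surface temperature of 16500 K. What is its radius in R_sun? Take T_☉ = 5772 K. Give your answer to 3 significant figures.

R/R_☉ = √(L/L_☉) / (T/T_☉)² = √(1.93) / (2.859)²
       = 1.389 / 8.172 = 0.1700.

0.170 R_sun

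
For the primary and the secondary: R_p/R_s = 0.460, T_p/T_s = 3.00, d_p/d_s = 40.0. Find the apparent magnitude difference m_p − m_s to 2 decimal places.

4.93

L_p/L_s = (0.460)²(3.00)⁴ = 17.14.
F_p/F_s = (L_p/L_s)/(d_p/d_s)² = 17.14/1600 = 0.01071.
m_p − m_s = −2.5 log₁₀(0.01071) = 4.93.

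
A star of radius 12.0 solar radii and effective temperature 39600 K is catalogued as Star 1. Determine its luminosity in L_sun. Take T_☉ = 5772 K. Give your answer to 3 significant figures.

3.19×10^5 L_sun

L/L_☉ = (R/R_☉)² (T/T_☉)⁴ = (12.0)² × (39600/5772)⁴
       = 144.0 × (6.861)⁴ = 144.0 × 2216 = 3.190×10^5.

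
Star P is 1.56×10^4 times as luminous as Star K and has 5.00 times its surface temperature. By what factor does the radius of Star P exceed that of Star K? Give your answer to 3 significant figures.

L ∝ R²T⁴ gives R ∝ √L / T², so
R_P/R_K = √(1.56×10^4) / (5.00)² = 124.9 / 25.00 = 4.996.

5.00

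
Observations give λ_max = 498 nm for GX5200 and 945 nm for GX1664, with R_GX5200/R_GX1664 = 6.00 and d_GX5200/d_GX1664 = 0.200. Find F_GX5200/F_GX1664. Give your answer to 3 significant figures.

1.17×10^4

Wien's law: T_GX5200/T_GX1664 = λ_GX1664/λ_GX5200 = 945/498 = 1.898.
L_GX5200/L_GX1664 = (R_GX5200/R_GX1664)²(T_GX5200/T_GX1664)⁴ = (6.00)²(1.898)⁴ = 466.8.
F_GX5200/F_GX1664 = (L_GX5200/L_GX1664)/(d_GX5200/d_GX1664)² = 466.8/(0.200)² = 1.167×10^4.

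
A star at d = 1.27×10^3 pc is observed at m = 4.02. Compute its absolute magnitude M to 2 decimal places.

M = m − 5 log₁₀(d/10 pc) = 4.02 − 5 log₁₀(1.27×10^3/10)
  = 4.02 − 5 × 2.104 = 4.02 − 10.52 = -6.50.

-6.50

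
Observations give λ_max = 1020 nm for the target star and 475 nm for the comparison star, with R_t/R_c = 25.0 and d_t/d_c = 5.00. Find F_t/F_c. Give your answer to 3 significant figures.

1.18

Wien's law: T_t/T_c = λ_c/λ_t = 475/1020 = 0.4657.
L_t/L_c = (R_t/R_c)²(T_t/T_c)⁴ = (25.0)²(0.4657)⁴ = 29.39.
F_t/F_c = (L_t/L_c)/(d_t/d_c)² = 29.39/(5.00)² = 1.176.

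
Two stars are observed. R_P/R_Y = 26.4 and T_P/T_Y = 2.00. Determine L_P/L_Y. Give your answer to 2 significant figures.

From the Stefan–Boltzmann law, L ∝ R²T⁴, so
L_P/L_Y = (R_P/R_Y)² (T_P/T_Y)⁴ = (26.4)² × (2.00)⁴ = 697.0 × 16.00 = 1.115×10^4.

1.1×10^4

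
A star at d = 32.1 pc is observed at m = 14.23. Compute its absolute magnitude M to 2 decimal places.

11.70

M = m − 5 log₁₀(d/10 pc) = 14.23 − 5 log₁₀(32.1/10)
  = 14.23 − 5 × 0.507 = 14.23 − 2.53 = 11.70.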